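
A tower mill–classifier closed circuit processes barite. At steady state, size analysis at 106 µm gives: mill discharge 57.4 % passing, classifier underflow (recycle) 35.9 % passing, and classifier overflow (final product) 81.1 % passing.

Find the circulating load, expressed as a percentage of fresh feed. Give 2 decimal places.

Balance %-passing 106 µm (r = R/F):
Fd + Rd = Ru + Fo ⇒ R/F = (o−d)/(d−u)
r = (81.1 − 57.4)/(57.4 − 35.9) = 23.7/21.5 = 1.1023
CL = 100·r = 110.23 %

CL = 110.23 %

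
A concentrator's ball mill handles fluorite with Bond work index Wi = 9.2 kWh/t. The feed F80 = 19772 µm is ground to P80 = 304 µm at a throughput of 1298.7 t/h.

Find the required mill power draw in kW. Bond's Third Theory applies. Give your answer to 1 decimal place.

W = 10·Wi·[P80^(−½) − F80^(−½)]
W = 10·9.2·(1/√304 − 1/√19772) = 10·9.2·(0.050242) = 4.6223 kWh/t
P = W·T = 4.6223·1298.7 = 6003.0 kW

P = 6003.0 kW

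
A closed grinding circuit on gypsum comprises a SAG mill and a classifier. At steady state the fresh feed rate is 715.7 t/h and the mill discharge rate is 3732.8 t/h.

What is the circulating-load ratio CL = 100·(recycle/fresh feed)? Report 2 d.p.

M = F + R at steady state, so:
R = M − F = 3732.8 − 715.7 = 3017.1 t/h
CL = 100·R/F = 100·3017.1/715.7 = 421.56 %

CL = 421.56 %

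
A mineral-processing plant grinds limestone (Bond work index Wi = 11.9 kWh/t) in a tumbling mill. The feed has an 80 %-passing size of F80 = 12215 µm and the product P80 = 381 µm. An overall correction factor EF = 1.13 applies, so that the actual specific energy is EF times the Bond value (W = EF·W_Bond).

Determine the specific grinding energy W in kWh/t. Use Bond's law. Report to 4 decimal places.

W = 5.6724 kWh/t

W = 10 Wi (1/√P80 − 1/√F80)  [Bond]
1/√381 = 0.051232;  1/√12215 = 0.009048
W = 10·11.9·(0.051232 − 0.009048) = 5.0198 kWh/t
W_actual = 1.13 × 5.0198 = 5.6724 kWh/t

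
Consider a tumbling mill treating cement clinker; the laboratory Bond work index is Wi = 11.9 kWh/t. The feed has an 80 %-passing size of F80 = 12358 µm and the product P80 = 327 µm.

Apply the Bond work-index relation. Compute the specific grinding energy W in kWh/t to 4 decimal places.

W = 10·Wi·[P80^(−½) − F80^(−½)]
1/√327 = 0.055300;  1/√12358 = 0.008996
W = 10·11.9·(0.055300 − 0.008996) = 5.5102 kWh/t

W = 5.5102 kWh/t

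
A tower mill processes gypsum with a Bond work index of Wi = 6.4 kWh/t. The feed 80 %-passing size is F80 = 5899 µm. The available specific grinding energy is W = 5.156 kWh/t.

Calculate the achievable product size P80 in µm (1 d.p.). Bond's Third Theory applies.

P80 = 114.2 µm

W = 10·Wi·[P80^(−½) − F80^(−½)]
⇒ 1/√P80 = W/(10 Wi) + 1/√F80
  = 5.1560/(10·6.4) + 1/√5899 = 0.080562 + 0.013020 = 0.093582
P80 = (1/0.093582)² = 10.6858² = 114.19 µm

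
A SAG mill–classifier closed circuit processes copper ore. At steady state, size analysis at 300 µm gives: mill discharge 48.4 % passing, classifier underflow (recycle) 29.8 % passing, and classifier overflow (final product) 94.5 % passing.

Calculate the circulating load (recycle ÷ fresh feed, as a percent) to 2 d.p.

CL = 247.85 %

Two-product formula at 300 µm:
(1+r)d = ru + o → r = (o−d)/(d−u)
r = (94.5 − 48.4)/(48.4 − 29.8) = 46.1/18.6 = 2.4785
CL = 100·r = 247.85 %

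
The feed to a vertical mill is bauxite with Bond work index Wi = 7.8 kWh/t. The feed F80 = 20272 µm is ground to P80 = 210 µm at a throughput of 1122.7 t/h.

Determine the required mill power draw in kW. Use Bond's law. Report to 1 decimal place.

W_Bond = 10·Wi·(1/√P₈₀ − 1/√F₈₀)
W = 10·7.8·(1/√210 − 1/√20272) = 10·7.8·(0.061983) = 4.8347 kWh/t
Power = W × throughput = 4.8347 kWh/t × 1122.7 t/h = 5427.9 kW

P = 5427.9 kW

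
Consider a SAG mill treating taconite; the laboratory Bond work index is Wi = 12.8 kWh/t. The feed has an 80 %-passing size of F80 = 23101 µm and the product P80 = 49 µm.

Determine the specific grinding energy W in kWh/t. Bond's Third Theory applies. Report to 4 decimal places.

W = 10·Wi·(P80^(-½) − F80^(-½))
1/√49 = 0.142857;  1/√23101 = 0.006579
W = 10·12.8·(0.142857 − 0.006579) = 17.4436 kWh/t

W = 17.4436 kWh/t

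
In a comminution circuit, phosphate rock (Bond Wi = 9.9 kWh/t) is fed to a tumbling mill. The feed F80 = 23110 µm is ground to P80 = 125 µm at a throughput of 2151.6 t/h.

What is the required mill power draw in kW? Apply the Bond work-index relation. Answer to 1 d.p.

P = 17650.9 kW

Bond:  W = 10 Wi (1/√P − 1/√F)
W = 10·9.9·(1/√125 − 1/√23110) = 10·9.9·(0.082865) = 8.2036 kWh/t
P_mill = W·ṁ = 8.2036·2151.6 = 17650.9 kW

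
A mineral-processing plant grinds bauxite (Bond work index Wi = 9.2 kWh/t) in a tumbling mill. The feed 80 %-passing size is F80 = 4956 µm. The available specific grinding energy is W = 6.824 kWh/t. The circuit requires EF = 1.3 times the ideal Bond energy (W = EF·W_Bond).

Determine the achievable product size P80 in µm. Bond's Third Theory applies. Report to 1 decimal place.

W = 10 Wi (P80^-0.5 − F80^-0.5)
W_Bond = W / EF = 6.824 / 1.3 = 5.2492 kWh/t
⇒ 1/√P80 = W_Bond/(10 Wi) + 1/√F80
  = 5.2492/(10·9.2) + 1/√4956 = 0.057057 + 0.014205 = 0.071262
P80 = (1/0.071262)² = 14.0328² = 196.92 µm

P80 = 196.9 µm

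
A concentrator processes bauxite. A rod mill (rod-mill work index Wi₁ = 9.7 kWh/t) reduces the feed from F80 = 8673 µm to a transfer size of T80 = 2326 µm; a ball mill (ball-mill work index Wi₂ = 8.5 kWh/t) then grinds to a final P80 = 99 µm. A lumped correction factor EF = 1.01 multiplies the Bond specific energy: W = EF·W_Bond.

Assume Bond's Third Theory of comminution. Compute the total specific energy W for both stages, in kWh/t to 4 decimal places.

W = 10·Wi·[P80^(−½) − F80^(−½)]
Stage 1 (8673→2326 µm, Wi₁=9.7): W₁ = 10·9.7·(0.020735 − 0.010738) = 0.9697 kWh/t
Stage 2 (2326→99 µm, Wi₂=8.5): W₂ = 10·8.5·(0.100504 − 0.020735) = 6.7804 kWh/t
W = W₁ + W₂ = 0.9697 + 6.7804 = 7.7501 kWh/t
Corrected W = EF·W_Bond = 1.01·7.7501 = 7.8276 kWh/t

W = 7.8276 kWh/t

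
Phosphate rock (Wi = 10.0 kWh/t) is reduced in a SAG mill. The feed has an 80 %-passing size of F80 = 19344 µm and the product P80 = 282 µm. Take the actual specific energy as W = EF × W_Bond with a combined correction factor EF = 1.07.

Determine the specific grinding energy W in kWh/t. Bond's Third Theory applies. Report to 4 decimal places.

W = 5.6024 kWh/t

W = 10·Wi·[P80^(−½) − F80^(−½)]
1/√282 = 0.059549;  1/√19344 = 0.007190
W = 10·10.0·(0.059549 − 0.007190) = 5.2359 kWh/t
W_actual = 1.07 × 5.2359 = 5.6024 kWh/t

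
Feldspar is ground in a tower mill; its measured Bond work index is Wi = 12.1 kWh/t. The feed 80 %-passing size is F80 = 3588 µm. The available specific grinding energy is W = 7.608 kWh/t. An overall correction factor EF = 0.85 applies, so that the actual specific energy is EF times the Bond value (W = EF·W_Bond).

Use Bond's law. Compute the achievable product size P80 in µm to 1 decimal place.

P80 = 121.6 µm

W_Bond = 10·Wi·(1/√P₈₀ − 1/√F₈₀)
W_Bond = W / EF = 7.608 / 0.85 = 8.9506 kWh/t
⇒ 1/√P80 = W_Bond/(10·Wi) + 1/√F80
  = 8.9506/(10·12.1) + 1/√3588 = 0.073972 + 0.016695 = 0.090666
P80 = (1/0.090666)² = 11.0295² = 121.65 µm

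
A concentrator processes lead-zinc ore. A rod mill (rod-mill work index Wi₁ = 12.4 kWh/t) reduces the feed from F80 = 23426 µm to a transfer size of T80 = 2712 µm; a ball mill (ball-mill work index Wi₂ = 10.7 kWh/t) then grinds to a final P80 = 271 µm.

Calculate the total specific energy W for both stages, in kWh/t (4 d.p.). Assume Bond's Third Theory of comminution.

Bond: W = 10·Wi·(1/√P80 − 1/√F80)
Stage 1 (23426→2712 µm, Wi₁=12.4): W₁ = 10·12.4·(0.019202 − 0.006534) = 1.5709 kWh/t
Stage 2 (2712→271 µm, Wi₂=10.7): W₂ = 10·10.7·(0.060746 − 0.019202) = 4.4451 kWh/t
W = W₁ + W₂ = 1.5709 + 4.4451 = 6.0161 kWh/t

W = 6.0161 kWh/t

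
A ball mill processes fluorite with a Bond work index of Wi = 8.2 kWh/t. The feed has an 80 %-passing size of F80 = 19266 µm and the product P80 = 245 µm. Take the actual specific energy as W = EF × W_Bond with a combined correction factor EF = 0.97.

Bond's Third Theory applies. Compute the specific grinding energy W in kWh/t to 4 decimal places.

W = 4.5086 kWh/t

Bond: W = 10·Wi·(1/√P80 − 1/√F80)
1/√245 = 0.063888;  1/√19266 = 0.007205
W = 10·8.2·(0.063888 − 0.007205) = 4.6480 kWh/t
W_actual = 0.97 × 4.6480 = 4.5086 kWh/t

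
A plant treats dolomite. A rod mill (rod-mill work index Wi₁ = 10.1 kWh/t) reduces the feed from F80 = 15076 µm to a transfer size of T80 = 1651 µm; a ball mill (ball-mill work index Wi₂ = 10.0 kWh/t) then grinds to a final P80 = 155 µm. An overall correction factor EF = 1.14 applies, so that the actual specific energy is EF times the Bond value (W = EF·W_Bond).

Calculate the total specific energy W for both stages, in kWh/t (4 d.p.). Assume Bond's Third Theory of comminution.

W = 8.2470 kWh/t

W = 10·Wi·[P80^(−½) − F80^(−½)]
Stage 1 (15076→1651 µm, Wi₁=10.1): W₁ = 10·10.1·(0.024611 − 0.008144) = 1.6631 kWh/t
Stage 2 (1651→155 µm, Wi₂=10.0): W₂ = 10·10.0·(0.080322 − 0.024611) = 5.5711 kWh/t
W = W₁ + W₂ = 1.6631 + 5.5711 = 7.2342 kWh/t
Apply correction: 7.2342 × 1.14 = 8.2470 kWh/t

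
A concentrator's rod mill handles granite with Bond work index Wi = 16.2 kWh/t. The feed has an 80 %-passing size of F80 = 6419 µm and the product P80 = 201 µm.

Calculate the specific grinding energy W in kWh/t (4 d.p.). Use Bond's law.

W = 9.4046 kWh/t

W = 10 Wi / √P80 − 10 Wi / √F80
1/√201 = 0.070535;  1/√6419 = 0.012481
W = 10·16.2·(0.070535 − 0.012481) = 9.4046 kWh/t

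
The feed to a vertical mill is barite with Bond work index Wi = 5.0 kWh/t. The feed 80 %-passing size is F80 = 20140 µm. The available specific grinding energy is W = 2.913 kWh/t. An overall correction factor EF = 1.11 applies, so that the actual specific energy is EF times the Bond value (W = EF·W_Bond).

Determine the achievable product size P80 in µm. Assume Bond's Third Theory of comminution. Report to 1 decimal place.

P80 = 282.2 µm

W = 10 Wi (1/√P80 − 1/√F80)  [Bond]
W_Bond = W / EF = 2.913 / 1.11 = 2.6243 kWh/t
P80^-0.5 = F80^-0.5 + W_Bond/(10 Wi)
  = 2.6243/(10·5.0) + 1/√20140 = 0.052486 + 0.007046 = 0.059533
P80 = (1/0.059533)² = 16.7974² = 282.15 µm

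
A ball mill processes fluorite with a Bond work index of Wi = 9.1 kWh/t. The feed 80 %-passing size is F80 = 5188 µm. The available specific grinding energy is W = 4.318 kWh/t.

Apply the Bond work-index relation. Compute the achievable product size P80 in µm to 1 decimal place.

Bond:  W = 10 Wi (1/√P − 1/√F)
1/√P80 = 1/√F80 + W/(10·Wi)
  = 4.3180/(10·9.1) + 1/√5188 = 0.047451 + 0.013884 = 0.061334
P80 = (1/0.061334)² = 16.3041² = 265.83 µm

P80 = 265.8 µm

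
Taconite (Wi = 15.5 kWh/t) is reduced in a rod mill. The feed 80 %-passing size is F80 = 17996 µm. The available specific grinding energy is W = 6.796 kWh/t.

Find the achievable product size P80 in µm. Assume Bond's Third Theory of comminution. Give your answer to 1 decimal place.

P80 = 380.0 µm

W = 10 Wi / √P80 − 10 Wi / √F80
P80^-0.5 = F80^-0.5 + W/(10 Wi)
  = 6.7960/(10·15.5) + 1/√17996 = 0.043845 + 0.007454 = 0.051300
P80 = (1/0.051300)² = 19.4933² = 379.99 µm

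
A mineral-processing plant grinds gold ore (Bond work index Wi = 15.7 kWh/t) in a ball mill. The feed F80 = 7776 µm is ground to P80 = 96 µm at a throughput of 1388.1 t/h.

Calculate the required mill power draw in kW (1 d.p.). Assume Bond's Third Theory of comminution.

P = 19771.2 kW

Bond:  W = 10 Wi (1/√P − 1/√F)
W = 10·15.7·(1/√96 − 1/√7776) = 10·15.7·(0.090722) = 14.2433 kWh/t
Power = W × throughput = 14.2433 kWh/t × 1388.1 t/h = 19771.2 kW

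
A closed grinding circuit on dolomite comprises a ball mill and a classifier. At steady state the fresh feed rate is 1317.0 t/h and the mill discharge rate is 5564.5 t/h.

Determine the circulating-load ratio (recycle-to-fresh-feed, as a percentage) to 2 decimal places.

CL = 322.51 %

M = F + R at steady state, so:
R = M − F = 5564.5 − 1317.0 = 4247.5 t/h
CL = 100·R/F = 100·4247.5/1317.0 = 322.51 %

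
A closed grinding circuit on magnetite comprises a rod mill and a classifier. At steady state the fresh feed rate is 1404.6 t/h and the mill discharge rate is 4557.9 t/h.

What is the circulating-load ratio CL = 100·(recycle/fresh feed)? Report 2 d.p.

M = F + R at steady state, so:
R = M − F = 4557.9 − 1404.6 = 3153.3 t/h
CL = 100·R/F = 100·3153.3/1404.6 = 224.50 %

CL = 224.50 %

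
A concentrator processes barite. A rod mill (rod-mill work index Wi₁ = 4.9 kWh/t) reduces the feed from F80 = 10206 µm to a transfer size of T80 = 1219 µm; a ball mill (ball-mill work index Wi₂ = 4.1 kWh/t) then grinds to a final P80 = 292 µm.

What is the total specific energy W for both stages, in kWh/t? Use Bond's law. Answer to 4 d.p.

W = 10·Wi·[P80^(−½) − F80^(−½)]
Stage 1 (10206→1219 µm, Wi₁=4.9): W₁ = 10·4.9·(0.028642 − 0.009899) = 0.9184 kWh/t
Stage 2 (1219→292 µm, Wi₂=4.1): W₂ = 10·4.1·(0.058521 − 0.028642) = 1.2250 kWh/t
W = W₁ + W₂ = 0.9184 + 1.2250 = 2.1434 kWh/t

W = 2.1434 kWh/t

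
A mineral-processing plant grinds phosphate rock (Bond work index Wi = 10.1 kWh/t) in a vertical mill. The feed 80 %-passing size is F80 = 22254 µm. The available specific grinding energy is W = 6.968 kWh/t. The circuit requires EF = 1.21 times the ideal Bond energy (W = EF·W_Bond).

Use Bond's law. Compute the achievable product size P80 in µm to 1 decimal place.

Bond:  W = 10 Wi (1/√P − 1/√F)
W_Bond = W / EF = 6.968 / 1.21 = 5.7587 kWh/t
⇒ 1/√P80 = W_Bond/(10·Wi) + 1/√F80
  = 5.7587/(10·10.1) + 1/√22254 = 0.057017 + 0.006703 = 0.063720
P80 = (1/0.063720)² = 15.6937² = 246.29 µm

P80 = 246.3 µm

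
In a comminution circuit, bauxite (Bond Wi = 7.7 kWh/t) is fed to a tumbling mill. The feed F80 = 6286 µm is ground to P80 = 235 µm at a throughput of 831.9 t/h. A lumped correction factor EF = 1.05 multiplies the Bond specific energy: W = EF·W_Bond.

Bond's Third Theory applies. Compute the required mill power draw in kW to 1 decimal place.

P = 3539.2 kW

W = 10 Wi / √P80 − 10 Wi / √F80
W = 10·7.7·(1/√235 − 1/√6286) = 10·7.7·(0.052620) = 4.0517 kWh/t
Apply correction: 4.0517 × 1.05 = 4.2543 kWh/t
Power = W × throughput = 4.2543 kWh/t × 831.9 t/h = 3539.2 kW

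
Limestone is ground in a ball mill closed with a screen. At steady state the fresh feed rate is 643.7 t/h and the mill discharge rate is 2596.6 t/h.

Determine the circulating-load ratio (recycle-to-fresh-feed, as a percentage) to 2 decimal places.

Discharge = new feed + return, hence
R = M − F = 2596.6 − 643.7 = 1952.9 t/h
CL = 100·R/F = 100·1952.9/643.7 = 303.39 %

CL = 303.39 %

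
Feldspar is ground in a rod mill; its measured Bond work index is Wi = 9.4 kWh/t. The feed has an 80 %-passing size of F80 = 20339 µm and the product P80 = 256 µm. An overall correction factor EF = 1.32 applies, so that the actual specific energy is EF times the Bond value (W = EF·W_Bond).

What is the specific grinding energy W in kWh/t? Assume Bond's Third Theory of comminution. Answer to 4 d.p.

W = 10 Wi (P80^-0.5 − F80^-0.5)
1/√256 = 0.062500;  1/√20339 = 0.007012
W = 10·9.4·(0.062500 − 0.007012) = 5.2159 kWh/t
With EF = 1.32: W = 5.2159·1.32 = 6.8850 kWh/t

W = 6.8850 kWh/t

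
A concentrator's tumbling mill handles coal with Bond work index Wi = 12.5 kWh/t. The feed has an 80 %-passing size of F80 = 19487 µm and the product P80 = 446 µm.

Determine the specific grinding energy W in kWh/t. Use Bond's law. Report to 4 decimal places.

W = 10 Wi / √P80 − 10 Wi / √F80
1/√446 = 0.047351;  1/√19487 = 0.007164
W = 10·12.5·(0.047351 − 0.007164) = 5.0235 kWh/t

W = 5.0235 kWh/t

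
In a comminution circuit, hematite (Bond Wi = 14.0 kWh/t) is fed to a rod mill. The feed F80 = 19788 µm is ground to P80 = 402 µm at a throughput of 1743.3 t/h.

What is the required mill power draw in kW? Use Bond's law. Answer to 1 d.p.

P = 10437.7 kW

W = 10 Wi / √P80 − 10 Wi / √F80
W = 10·14.0·(1/√402 − 1/√19788) = 10·14.0·(0.042767) = 5.9873 kWh/t
Mill draw = 5.9873 × 1743.3 = 10437.7 kW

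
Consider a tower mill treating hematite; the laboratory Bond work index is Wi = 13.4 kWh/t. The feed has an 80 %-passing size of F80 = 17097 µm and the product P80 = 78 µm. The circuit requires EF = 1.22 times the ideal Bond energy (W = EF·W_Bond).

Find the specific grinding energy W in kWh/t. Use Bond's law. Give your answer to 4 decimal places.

W = 17.2602 kWh/t

W = 10 Wi / √P80 − 10 Wi / √F80
1/√78 = 0.113228;  1/√17097 = 0.007648
W = 10·13.4·(0.113228 − 0.007648) = 14.1477 kWh/t
Corrected W = EF·W_Bond = 1.22·14.1477 = 17.2602 kWh/t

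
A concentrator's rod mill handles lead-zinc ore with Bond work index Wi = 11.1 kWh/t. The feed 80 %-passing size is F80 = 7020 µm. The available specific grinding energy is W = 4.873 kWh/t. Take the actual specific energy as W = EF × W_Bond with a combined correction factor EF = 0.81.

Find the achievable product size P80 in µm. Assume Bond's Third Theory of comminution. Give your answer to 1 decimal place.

Bond:  W = 10 Wi (1/√P − 1/√F)
W_Bond = W / EF = 4.873 / 0.81 = 6.0160 kWh/t
⇒ 1/√P80 = W_Bond/(10·Wi) + 1/√F80
  = 6.0160/(10·11.1) + 1/√7020 = 0.054199 + 0.011935 = 0.066134
P80 = (1/0.066134)² = 15.1208² = 228.64 µm

P80 = 228.6 µm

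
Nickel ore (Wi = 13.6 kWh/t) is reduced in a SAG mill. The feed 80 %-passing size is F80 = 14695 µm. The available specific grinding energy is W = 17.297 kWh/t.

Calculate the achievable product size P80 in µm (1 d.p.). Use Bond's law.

P80 = 54.5 µm

Bond: W = 10·Wi·(1/√P80 − 1/√F80)
⇒ 1/√P80 = W/(10·Wi) + 1/√F80
  = 17.2970/(10·13.6) + 1/√14695 = 0.127184 + 0.008249 = 0.135433
P80 = (1/0.135433)² = 7.3837² = 54.52 µm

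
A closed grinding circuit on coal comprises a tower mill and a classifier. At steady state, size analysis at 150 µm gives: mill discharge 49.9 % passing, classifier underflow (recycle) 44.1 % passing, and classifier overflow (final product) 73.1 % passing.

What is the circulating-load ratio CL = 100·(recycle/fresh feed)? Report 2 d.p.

Balance %-passing 150 µm (r = R/F):
(1+r)d = ru + o → r = (o−d)/(d−u)
r = (73.1 − 49.9)/(49.9 − 44.1) = 23.2/5.8 = 4.0000
CL = 100·r = 400.00 %

CL = 400.00 %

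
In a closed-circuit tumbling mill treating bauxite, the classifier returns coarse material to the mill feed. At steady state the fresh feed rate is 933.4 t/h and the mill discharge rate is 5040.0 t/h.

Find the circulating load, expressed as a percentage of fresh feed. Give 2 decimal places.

CL = 439.96 %

Discharge = new feed + return, hence
R = M − F = 5040.0 − 933.4 = 4106.6 t/h
CL = 100·R/F = 100·4106.6/933.4 = 439.96 %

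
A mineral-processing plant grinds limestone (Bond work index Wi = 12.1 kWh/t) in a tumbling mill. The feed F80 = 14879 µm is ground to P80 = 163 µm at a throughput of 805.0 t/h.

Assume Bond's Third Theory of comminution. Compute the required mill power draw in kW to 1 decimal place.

Bond:  W = 10 Wi (1/√P − 1/√F)
W = 10·12.1·(1/√163 − 1/√14879) = 10·12.1·(0.070128) = 8.4855 kWh/t
P = W·T = 8.4855·805.0 = 6830.8 kW

P = 6830.8 kW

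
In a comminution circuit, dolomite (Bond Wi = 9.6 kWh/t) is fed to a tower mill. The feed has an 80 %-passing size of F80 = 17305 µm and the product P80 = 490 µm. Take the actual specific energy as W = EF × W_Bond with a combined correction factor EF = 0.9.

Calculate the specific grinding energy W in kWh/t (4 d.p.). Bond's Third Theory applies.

W = 3.2464 kWh/t

W = 10 Wi (P80^-0.5 − F80^-0.5)
1/√490 = 0.045175;  1/√17305 = 0.007602
W = 10·9.6·(0.045175 − 0.007602) = 3.6071 kWh/t
W_actual = 0.9 × 3.6071 = 3.2464 kWh/t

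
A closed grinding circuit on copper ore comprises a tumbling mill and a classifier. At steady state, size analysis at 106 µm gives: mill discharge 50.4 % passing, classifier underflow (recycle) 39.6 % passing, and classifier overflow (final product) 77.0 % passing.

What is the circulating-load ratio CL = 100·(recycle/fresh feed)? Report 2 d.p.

Classifier node, passing 106 µm:
r = (o − d)/(d − u)
r = (77.0 − 50.4)/(50.4 − 39.6) = 26.6/10.8 = 2.4630
CL = 100·r = 246.30 %

CL = 246.30 %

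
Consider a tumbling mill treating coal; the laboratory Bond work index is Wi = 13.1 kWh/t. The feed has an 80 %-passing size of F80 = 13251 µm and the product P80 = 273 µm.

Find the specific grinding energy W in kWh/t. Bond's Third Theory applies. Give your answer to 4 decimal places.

W = 6.7905 kWh/t

W = 10·Wi·[P80^(−½) − F80^(−½)]
1/√273 = 0.060523;  1/√13251 = 0.008687
W = 10·13.1·(0.060523 − 0.008687) = 6.7905 kWh/t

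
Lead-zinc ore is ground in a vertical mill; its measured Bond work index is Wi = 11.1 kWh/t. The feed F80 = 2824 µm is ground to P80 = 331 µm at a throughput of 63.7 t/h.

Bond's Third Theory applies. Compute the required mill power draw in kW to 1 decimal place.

P = 255.6 kW

W = 10·Wi·(P80^(-½) − F80^(-½))
W = 10·11.1·(1/√331 − 1/√2824) = 10·11.1·(0.036147) = 4.0123 kWh/t
P_mill = W·ṁ = 4.0123·63.7 = 255.6 kW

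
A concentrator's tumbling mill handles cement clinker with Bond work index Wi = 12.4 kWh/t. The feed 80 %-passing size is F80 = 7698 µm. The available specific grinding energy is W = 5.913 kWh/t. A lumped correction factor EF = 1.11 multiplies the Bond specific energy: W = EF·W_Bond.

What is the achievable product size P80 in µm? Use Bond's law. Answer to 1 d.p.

W = 10 Wi (1/√P80 − 1/√F80)  [Bond]
W_Bond = W / EF = 5.913 / 1.11 = 5.3270 kWh/t
⇒ 1/√P80 = W_Bond/(10·Wi) + 1/√F80
  = 5.3270/(10·12.4) + 1/√7698 = 0.042960 + 0.011398 = 0.054357
P80 = (1/0.054357)² = 18.3967² = 338.44 µm

P80 = 338.4 µm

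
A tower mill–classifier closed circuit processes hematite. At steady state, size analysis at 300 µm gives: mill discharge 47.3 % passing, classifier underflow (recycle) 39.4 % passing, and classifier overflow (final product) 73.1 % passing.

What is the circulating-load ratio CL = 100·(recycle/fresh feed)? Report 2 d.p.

Let r = R/F. Size balance at 300 µm:
r = (o − d)/(d − u)
r = (73.1 − 47.3)/(47.3 − 39.4) = 25.8/7.9 = 3.2658
CL = 100·r = 326.58 %

CL = 326.58 %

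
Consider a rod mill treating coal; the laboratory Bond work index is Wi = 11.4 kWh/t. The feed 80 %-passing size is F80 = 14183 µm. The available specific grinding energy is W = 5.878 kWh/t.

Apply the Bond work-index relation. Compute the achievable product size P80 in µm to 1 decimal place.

P80 = 278.2 µm

W = 10·Wi·[P80^(−½) − F80^(−½)]
⇒ 1/√P80 = W/(10 Wi) + 1/√F80
  = 5.8780/(10·11.4) + 1/√14183 = 0.051561 + 0.008397 = 0.059958
P80 = (1/0.059958)² = 16.6783² = 278.16 µm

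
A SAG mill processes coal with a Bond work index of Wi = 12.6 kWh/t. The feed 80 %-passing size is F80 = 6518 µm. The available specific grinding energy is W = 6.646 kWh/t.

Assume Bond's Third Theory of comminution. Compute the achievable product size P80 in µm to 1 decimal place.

P80 = 235.7 µm

W = 10·Wi·[P80^(−½) − F80^(−½)]
P80^-0.5 = F80^-0.5 + W/(10 Wi)
  = 6.6460/(10·12.6) + 1/√6518 = 0.052746 + 0.012386 = 0.065132
P80 = (1/0.065132)² = 15.3533² = 235.73 µm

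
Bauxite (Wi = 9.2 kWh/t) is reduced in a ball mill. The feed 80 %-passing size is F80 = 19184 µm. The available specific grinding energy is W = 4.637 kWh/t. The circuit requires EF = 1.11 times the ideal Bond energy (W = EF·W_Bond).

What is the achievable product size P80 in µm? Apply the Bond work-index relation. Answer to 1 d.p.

P80 = 361.1 µm

W = 10·Wi·(P80^(-½) − F80^(-½))
W_Bond = W / EF = 4.637 / 1.11 = 4.1775 kWh/t
⇒ 1/√P80 = W_Bond/(10 Wi) + 1/√F80
  = 4.1775/(10·9.2) + 1/√19184 = 0.045407 + 0.007220 = 0.052627
P80 = (1/0.052627)² = 19.0016² = 361.06 µm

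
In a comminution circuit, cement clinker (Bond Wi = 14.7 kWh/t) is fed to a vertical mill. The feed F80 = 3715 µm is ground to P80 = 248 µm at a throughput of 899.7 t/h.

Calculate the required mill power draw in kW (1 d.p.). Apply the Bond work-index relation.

P = 6228.4 kW

W = 10·Wi·[P80^(−½) − F80^(−½)]
W = 10·14.7·(1/√248 − 1/√3715) = 10·14.7·(0.047093) = 6.9227 kWh/t
Mill draw = 6.9227 × 899.7 = 6228.4 kW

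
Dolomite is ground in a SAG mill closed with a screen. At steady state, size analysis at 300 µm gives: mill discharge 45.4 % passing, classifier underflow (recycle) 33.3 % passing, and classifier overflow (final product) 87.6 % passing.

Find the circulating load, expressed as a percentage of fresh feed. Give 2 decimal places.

CL = 348.76 %

Classifier node, passing 300 µm:
(1+r)d = ru + o → r = (o−d)/(d−u)
r = (87.6 − 45.4)/(45.4 − 33.3) = 42.2/12.1 = 3.4876
CL = 100·r = 348.76 %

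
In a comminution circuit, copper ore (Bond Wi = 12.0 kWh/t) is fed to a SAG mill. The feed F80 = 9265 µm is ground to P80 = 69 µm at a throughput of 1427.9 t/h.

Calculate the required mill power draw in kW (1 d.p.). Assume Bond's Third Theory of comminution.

W = 10 Wi / √P80 − 10 Wi / √F80
W = 10·12.0·(1/√69 − 1/√9265) = 10·12.0·(0.109997) = 13.1996 kWh/t
P = W·T = 13.1996·1427.9 = 18847.7 kW

P = 18847.7 kW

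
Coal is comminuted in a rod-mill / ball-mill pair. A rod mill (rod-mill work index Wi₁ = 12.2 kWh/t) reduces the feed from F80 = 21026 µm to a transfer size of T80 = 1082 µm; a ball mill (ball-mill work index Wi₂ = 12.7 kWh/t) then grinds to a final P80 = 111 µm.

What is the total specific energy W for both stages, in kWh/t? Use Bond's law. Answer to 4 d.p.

W = 11.0609 kWh/t

W = 10 Wi / √P80 − 10 Wi / √F80
Stage 1 (21026→1082 µm, Wi₁=12.2): W₁ = 10·12.2·(0.030401 − 0.006896) = 2.8675 kWh/t
Stage 2 (1082→111 µm, Wi₂=12.7): W₂ = 10·12.7·(0.094916 − 0.030401) = 8.1934 kWh/t
W = W₁ + W₂ = 2.8675 + 8.1934 = 11.0609 kWh/t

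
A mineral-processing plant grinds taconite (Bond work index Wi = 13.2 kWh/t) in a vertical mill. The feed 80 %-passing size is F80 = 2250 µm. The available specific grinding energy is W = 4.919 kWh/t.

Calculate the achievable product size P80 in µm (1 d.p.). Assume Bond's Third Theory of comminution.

P80 = 293.7 µm

W = 10 Wi / √P80 − 10 Wi / √F80
P80^-0.5 = F80^-0.5 + W/(10 Wi)
  = 4.9190/(10·13.2) + 1/√2250 = 0.037265 + 0.021082 = 0.058347
P80 = (1/0.058347)² = 17.1388² = 293.74 µm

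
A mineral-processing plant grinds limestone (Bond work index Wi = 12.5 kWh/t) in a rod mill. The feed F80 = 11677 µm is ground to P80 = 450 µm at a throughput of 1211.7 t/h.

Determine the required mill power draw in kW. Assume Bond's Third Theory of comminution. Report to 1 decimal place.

P = 5738.4 kW

W = 10 Wi (P80^-0.5 − F80^-0.5)
W = 10·12.5·(1/√450 − 1/√11677) = 10·12.5·(0.037886) = 4.7358 kWh/t
P_mill = W·ṁ = 4.7358·1211.7 = 5738.4 kW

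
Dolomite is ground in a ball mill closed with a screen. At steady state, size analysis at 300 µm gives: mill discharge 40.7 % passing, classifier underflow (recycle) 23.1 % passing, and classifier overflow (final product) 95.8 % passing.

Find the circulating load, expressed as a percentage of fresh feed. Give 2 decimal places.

CL = 313.07 %

Mass balance on the −300 µm fraction:
d + r·d = r·u + o → r(d−u) = o−d
r = (95.8 − 40.7)/(40.7 − 23.1) = 55.1/17.6 = 3.1307
CL = 100·r = 313.07 %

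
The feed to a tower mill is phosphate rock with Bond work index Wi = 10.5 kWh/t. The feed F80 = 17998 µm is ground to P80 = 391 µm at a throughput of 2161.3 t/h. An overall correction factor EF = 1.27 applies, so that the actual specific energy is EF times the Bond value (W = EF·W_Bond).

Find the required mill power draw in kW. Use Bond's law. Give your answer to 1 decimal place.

P = 12427.1 kW

W = 10 Wi (P80^-0.5 − F80^-0.5)
W = 10·10.5·(1/√391 − 1/√17998) = 10·10.5·(0.043118) = 4.5274 kWh/t
W_actual = 1.27 × 4.5274 = 5.7498 kWh/t
Mill draw = 5.7498 × 2161.3 = 12427.1 kW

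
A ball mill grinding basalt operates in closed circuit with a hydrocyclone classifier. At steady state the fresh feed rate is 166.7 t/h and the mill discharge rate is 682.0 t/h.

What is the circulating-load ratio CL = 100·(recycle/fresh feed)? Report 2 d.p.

Discharge = new feed + return, hence
R = M − F = 682.0 − 166.7 = 515.3 t/h
CL = 100·R/F = 100·515.3/166.7 = 309.12 %

CL = 309.12 %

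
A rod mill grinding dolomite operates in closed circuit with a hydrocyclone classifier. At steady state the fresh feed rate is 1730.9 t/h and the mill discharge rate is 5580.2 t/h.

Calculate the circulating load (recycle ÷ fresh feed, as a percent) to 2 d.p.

CL = 222.39 %

Mill node: discharge = fresh + recycle.
R = M − F = 5580.2 − 1730.9 = 3849.3 t/h
CL = 100·R/F = 100·3849.3/1730.9 = 222.39 %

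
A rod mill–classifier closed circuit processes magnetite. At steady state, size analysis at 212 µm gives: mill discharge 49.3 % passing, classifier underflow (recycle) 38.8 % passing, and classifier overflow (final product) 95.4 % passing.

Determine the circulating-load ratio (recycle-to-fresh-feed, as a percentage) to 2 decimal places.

CL = 439.05 %

Two-product formula at 212 µm:
(1+r)·d = r·u + o ⇒ r = (o−d)/(d−u)
r = (95.4 − 49.3)/(49.3 − 38.8) = 46.1/10.5 = 4.3905
CL = 100·r = 439.05 %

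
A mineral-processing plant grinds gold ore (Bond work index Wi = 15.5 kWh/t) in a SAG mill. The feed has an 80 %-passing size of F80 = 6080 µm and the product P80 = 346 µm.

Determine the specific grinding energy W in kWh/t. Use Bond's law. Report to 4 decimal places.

W_Bond = 10·Wi·(1/√P₈₀ − 1/√F₈₀)
1/√346 = 0.053760;  1/√6080 = 0.012825
W = 10·15.5·(0.053760 − 0.012825) = 6.3450 kWh/t

W = 6.3450 kWh/t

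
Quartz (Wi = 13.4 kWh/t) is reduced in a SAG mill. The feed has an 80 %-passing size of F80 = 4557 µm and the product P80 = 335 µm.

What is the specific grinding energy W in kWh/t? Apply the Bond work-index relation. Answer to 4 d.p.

W = 10 Wi / √P80 − 10 Wi / √F80
1/√335 = 0.054636;  1/√4557 = 0.014814
W = 10·13.4·(0.054636 − 0.014814) = 5.3362 kWh/t

W = 5.3362 kWh/t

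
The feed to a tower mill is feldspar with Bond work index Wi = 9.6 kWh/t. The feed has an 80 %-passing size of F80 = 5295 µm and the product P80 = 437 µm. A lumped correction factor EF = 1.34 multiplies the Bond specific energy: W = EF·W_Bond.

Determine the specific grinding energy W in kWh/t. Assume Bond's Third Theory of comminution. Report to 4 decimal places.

W = 10 Wi (1/√P80 − 1/√F80)  [Bond]
1/√437 = 0.047836;  1/√5295 = 0.013743
W = 10·9.6·(0.047836 − 0.013743) = 3.2730 kWh/t
With EF = 1.34: W = 3.2730·1.34 = 4.3858 kWh/t

W = 4.3858 kWh/t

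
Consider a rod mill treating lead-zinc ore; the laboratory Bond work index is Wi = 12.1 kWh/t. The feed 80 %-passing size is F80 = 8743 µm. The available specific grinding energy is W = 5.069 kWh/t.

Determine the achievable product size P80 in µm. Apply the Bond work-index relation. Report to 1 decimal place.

P80 = 361.6 µm

W_Bond = 10·Wi·(1/√P₈₀ − 1/√F₈₀)
⇒ 1/√P80 = W/(10·Wi) + 1/√F80
  = 5.0690/(10·12.1) + 1/√8743 = 0.041893 + 0.010695 = 0.052587
P80 = (1/0.052587)² = 19.0160² = 361.61 µm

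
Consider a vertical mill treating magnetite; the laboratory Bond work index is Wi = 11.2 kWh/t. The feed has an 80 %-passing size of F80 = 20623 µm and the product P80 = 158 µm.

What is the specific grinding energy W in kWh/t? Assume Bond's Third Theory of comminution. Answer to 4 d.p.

W = 10 Wi (P80^-0.5 − F80^-0.5)
1/√158 = 0.079556;  1/√20623 = 0.006963
W = 10·11.2·(0.079556 − 0.006963) = 8.1303 kWh/t

W = 8.1303 kWh/t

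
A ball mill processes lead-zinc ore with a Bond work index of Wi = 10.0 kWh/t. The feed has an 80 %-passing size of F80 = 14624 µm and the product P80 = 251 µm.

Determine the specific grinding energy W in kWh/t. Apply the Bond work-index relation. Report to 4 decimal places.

Bond:  W = 10 Wi (1/√P − 1/√F)
1/√251 = 0.063119;  1/√14624 = 0.008269
W = 10·10.0·(0.063119 − 0.008269) = 5.4850 kWh/t

W = 5.4850 kWh/t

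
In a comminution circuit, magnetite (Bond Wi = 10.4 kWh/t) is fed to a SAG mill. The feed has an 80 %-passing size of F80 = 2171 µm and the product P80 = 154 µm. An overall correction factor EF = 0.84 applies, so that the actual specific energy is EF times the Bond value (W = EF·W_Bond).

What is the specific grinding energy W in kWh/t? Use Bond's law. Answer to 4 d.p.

W_Bond = 10·Wi·(1/√P₈₀ − 1/√F₈₀)
1/√154 = 0.080582;  1/√2171 = 0.021462
W = 10·10.4·(0.080582 − 0.021462) = 6.1485 kWh/t
With EF = 0.84: W = 6.1485·0.84 = 5.1647 kWh/t

W = 5.1647 kWh/t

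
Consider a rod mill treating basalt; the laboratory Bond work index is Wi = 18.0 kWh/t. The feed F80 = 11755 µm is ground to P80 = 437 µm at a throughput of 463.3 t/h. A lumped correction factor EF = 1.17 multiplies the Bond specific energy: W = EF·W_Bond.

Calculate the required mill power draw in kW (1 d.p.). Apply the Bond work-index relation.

P = 3767.5 kW

W = 10·Wi·[P80^(−½) − F80^(−½)]
W = 10·18.0·(1/√437 − 1/√11755) = 10·18.0·(0.038613) = 6.9504 kWh/t
With EF = 1.17: W = 6.9504·1.17 = 8.1319 kWh/t
Mill draw = 8.1319 × 463.3 = 3767.5 kW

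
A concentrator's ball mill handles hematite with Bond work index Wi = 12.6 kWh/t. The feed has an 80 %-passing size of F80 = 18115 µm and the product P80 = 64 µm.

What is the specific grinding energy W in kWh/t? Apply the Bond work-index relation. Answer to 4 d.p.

W = 10 Wi (P80^-0.5 − F80^-0.5)
1/√64 = 0.125000;  1/√18115 = 0.007430
W = 10·12.6·(0.125000 − 0.007430) = 14.8138 kWh/t

W = 14.8138 kWh/t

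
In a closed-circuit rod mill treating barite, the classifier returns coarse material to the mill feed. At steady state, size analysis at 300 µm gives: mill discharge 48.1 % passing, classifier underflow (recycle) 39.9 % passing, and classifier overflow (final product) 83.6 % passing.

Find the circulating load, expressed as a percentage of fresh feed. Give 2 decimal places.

CL = 432.93 %

Mass balance on the −300 µm fraction:
Fd + Rd = Ru + Fo ⇒ R/F = (o−d)/(d−u)
r = (83.6 − 48.1)/(48.1 − 39.9) = 35.5/8.2 = 4.3293
CL = 100·r = 432.93 %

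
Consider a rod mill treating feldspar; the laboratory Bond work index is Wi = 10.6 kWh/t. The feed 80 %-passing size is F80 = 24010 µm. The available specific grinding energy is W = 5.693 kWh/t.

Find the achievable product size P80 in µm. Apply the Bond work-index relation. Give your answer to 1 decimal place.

W = 10·Wi·[P80^(−½) − F80^(−½)]
1/√P80 = 1/√F80 + W/(10·Wi)
  = 5.6930/(10·10.6) + 1/√24010 = 0.053708 + 0.006454 = 0.060161
P80 = (1/0.060161)² = 16.6220² = 276.29 µm

P80 = 276.3 µm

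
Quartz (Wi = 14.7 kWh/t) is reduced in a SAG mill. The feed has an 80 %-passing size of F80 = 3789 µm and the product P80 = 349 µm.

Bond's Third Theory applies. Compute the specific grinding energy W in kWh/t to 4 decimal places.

W = 10·Wi·(P80^(-½) − F80^(-½))
1/√349 = 0.053529;  1/√3789 = 0.016246
W = 10·14.7·(0.053529 − 0.016246) = 5.4806 kWh/t

W = 5.4806 kWh/t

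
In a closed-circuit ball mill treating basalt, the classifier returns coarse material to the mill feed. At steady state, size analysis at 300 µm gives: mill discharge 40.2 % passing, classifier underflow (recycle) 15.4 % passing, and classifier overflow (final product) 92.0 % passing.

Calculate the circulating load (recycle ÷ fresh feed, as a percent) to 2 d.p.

Balance %-passing 300 µm (r = R/F):
Fd + Rd = Ru + Fo ⇒ R/F = (o−d)/(d−u)
r = (92.0 − 40.2)/(40.2 − 15.4) = 51.8/24.8 = 2.0887
CL = 100·r = 208.87 %

CL = 208.87 %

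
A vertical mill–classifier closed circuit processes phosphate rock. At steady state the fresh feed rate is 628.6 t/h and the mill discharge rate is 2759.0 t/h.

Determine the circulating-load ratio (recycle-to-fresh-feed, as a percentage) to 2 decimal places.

Mill node: discharge = fresh + recycle.
R = M − F = 2759.0 − 628.6 = 2130.4 t/h
CL = 100·R/F = 100·2130.4/628.6 = 338.91 %

CL = 338.91 %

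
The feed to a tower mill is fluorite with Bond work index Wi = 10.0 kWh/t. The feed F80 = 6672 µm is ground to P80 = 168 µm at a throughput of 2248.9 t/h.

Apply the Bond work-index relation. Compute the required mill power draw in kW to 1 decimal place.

P = 14597.4 kW

W = 10·Wi·[P80^(−½) − F80^(−½)]
W = 10·10.0·(1/√168 − 1/√6672) = 10·10.0·(0.064909) = 6.4909 kWh/t
P_mill = W·ṁ = 6.4909·2248.9 = 14597.4 kW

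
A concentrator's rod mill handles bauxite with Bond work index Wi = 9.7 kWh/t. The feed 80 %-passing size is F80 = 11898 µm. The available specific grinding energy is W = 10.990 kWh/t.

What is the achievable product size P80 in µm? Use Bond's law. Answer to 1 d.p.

P80 = 66.7 µm

W = 10 Wi (P80^-0.5 − F80^-0.5)
P80^(−½) = W/(10 Wi) + F80^(−½)
  = 10.9900/(10·9.7) + 1/√11898 = 0.113299 + 0.009168 = 0.122467
P80 = (1/0.122467)² = 8.1655² = 66.68 µm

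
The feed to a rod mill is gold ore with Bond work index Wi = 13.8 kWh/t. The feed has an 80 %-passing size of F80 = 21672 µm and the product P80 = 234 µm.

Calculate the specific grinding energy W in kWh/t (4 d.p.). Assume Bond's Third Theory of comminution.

W = 8.0839 kWh/t

W = 10 Wi (1/√P80 − 1/√F80)  [Bond]
1/√234 = 0.065372;  1/√21672 = 0.006793
W = 10·13.8·(0.065372 − 0.006793) = 8.0839 kWh/t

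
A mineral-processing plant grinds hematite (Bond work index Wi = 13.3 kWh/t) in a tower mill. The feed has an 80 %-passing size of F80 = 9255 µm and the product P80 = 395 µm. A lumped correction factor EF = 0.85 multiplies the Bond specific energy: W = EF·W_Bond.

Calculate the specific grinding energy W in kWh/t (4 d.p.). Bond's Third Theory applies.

W = 10 Wi / √P80 − 10 Wi / √F80
1/√395 = 0.050315;  1/√9255 = 0.010395
W = 10·13.3·(0.050315 − 0.010395) = 5.3095 kWh/t
Corrected W = EF·W_Bond = 0.85·5.3095 = 4.5130 kWh/t

W = 4.5130 kWh/t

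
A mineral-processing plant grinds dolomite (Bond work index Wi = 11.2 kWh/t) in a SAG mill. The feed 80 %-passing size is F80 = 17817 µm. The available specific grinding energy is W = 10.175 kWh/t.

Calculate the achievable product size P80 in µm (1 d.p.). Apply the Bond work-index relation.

P80 = 103.4 µm

W_Bond = 10·Wi·(1/√P₈₀ − 1/√F₈₀)
⇒ 1/√P80 = W/(10 Wi) + 1/√F80
  = 10.1750/(10·11.2) + 1/√17817 = 0.090848 + 0.007492 = 0.098340
P80 = (1/0.098340)² = 10.1688² = 103.40 µm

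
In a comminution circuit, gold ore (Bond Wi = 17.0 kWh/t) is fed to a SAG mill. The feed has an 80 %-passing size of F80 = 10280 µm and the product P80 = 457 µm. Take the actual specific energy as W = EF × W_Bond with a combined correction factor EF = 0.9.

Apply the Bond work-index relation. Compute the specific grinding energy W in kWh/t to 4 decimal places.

W = 10·Wi·(P80^(-½) − F80^(-½))
1/√457 = 0.046778;  1/√10280 = 0.009863
W = 10·17.0·(0.046778 − 0.009863) = 6.2756 kWh/t
W_actual = 0.9 × 6.2756 = 5.6480 kWh/t

W = 5.6480 kWh/t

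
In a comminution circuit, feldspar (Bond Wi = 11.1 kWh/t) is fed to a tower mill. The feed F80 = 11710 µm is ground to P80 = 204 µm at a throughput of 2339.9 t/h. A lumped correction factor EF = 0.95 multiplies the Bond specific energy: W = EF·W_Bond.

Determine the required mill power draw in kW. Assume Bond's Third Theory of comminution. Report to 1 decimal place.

P = 14995.3 kW

W_Bond = 10·Wi·(1/√P₈₀ − 1/√F₈₀)
W = 10·11.1·(1/√204 − 1/√11710) = 10·11.1·(0.060773) = 6.7458 kWh/t
W_actual = 0.95 × 6.7458 = 6.4085 kWh/t
Power = W × throughput = 6.4085 kWh/t × 2339.9 t/h = 14995.3 kW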